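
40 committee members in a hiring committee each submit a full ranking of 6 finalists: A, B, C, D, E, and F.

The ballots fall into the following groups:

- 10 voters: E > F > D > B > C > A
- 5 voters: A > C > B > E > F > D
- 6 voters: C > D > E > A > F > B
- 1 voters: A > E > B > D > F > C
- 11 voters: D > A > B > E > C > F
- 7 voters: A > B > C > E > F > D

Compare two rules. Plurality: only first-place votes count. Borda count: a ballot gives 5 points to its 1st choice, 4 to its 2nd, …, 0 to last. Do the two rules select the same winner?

Yes

Plurality first-place counts: A 13, B 0, C 6, D 11, E 10, F 0 → A.
Borda totals: A 121, B 99, C 92, D 111, E 118, F 59 → A.
The two rules agree on A.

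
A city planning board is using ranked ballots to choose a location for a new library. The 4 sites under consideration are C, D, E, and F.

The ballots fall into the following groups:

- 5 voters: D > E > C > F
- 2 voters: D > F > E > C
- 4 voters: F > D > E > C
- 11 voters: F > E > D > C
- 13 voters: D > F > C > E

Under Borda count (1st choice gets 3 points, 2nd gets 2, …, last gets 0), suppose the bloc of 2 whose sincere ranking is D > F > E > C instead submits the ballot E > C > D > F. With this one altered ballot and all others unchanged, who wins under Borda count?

Borda totals with the altered ballot: C 22, D 75, E 42, F 71.
The winner is unchanged: still D.

D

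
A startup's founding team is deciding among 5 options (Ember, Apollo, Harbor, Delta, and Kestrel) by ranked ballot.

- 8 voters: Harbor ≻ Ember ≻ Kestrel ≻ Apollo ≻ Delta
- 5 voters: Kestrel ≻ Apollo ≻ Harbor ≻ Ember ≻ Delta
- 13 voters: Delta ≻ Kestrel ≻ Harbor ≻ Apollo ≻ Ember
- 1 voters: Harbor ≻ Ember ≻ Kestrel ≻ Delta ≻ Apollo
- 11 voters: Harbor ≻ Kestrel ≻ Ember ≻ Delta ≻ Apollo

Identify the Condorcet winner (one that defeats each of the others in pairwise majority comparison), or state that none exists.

Harbor

Head-to-head results (38 voters total):
Ember vs Apollo: Ember wins 20–18.
Ember vs Harbor: Harbor wins 38–0.
Ember vs Delta: Ember wins 25–13.
Ember vs Kestrel: Kestrel wins 29–9.
Apollo vs Harbor: Harbor wins 33–5.
Apollo vs Delta: Delta wins 25–13.
Apollo vs Kestrel: Kestrel wins 38–0.
Harbor vs Delta: Harbor wins 25–13.
Harbor vs Kestrel: Harbor wins 20–18.
Delta vs Kestrel: Kestrel wins 25–13.
Harbor beats each rival — Ember (38–0), Apollo (33–5), Delta (25–13), Kestrel (20–18) — so Harbor is the Condorcet winner.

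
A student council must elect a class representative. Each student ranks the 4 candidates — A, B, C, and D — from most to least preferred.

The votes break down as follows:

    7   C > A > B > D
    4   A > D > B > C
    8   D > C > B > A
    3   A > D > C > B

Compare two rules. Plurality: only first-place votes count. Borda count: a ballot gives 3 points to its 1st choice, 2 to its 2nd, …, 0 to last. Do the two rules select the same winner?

Plurality first-place counts: A 7, B 0, C 7, D 8 → D.
Borda totals: A 35, B 19, C 40, D 38 → C.
The two rules disagree: plurality picks D, Borda picks C.

No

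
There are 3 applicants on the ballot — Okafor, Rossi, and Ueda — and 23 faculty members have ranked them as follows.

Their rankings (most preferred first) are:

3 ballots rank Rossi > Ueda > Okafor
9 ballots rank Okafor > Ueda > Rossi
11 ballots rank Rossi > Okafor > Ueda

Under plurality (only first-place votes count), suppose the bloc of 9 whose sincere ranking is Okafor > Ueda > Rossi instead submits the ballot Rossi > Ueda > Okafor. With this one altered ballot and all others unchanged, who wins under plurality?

First-place totals with the altered ballot: Okafor 0, Rossi 23, Ueda 0.
The winner is unchanged: still Rossi.

Rossi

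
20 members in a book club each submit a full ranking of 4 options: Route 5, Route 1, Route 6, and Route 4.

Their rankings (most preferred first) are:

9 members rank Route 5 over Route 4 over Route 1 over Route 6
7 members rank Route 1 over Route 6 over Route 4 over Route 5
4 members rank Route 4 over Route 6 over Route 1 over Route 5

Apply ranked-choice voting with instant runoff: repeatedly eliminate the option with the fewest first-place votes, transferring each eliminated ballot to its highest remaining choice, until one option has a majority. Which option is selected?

Route 1

Round 1: Route 5 9, Route 1 7, Route 4 4, Route 6 0. Route 6 has the fewest and is eliminated.
Round 2: Route 5 9, Route 1 7, Route 4 4. Route 4 has the fewest and is eliminated.
Round 3: Route 1 11, Route 5 9. Route 1 has a majority.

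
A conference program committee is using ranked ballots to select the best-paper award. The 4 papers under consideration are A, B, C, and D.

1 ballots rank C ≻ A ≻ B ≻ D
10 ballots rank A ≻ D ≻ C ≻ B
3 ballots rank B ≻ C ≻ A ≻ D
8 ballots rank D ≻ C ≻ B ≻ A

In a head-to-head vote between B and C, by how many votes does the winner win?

Ballots ranking B above C: 3.
Ballots ranking C above B: 1+10+8 = 19.
C wins 19–3, a margin of 16.

16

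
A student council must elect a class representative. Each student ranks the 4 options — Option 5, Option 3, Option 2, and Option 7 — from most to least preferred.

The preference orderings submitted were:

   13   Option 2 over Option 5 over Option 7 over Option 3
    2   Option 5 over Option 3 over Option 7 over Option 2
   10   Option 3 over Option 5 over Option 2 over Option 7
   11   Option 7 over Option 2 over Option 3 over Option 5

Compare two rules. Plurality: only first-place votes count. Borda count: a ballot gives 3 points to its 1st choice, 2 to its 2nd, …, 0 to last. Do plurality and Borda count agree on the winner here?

Plurality first-place counts: Option 5 2, Option 3 10, Option 2 13, Option 7 11 → Option 2.
Borda totals: Option 5 52, Option 3 45, Option 2 71, Option 7 48 → Option 2.
The two rules agree on Option 2.

Yes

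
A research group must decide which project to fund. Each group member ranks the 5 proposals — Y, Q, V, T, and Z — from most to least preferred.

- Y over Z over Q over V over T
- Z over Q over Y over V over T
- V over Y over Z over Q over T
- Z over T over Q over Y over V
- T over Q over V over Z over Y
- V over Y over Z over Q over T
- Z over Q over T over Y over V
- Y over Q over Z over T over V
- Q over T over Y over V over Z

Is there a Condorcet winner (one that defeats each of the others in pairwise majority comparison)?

No

Head-to-head results (9 voters total):
Y vs Q: Q wins 5–4.
Y vs V: Y wins 6–3.
Y vs T: Y wins 5–4.
Y vs Z: Y wins 5–4.
Q vs V: Q wins 7–2.
Q vs T: Q wins 7–2.
Q vs Z: Z wins 6–3.
V vs T: T wins 5–4.
V vs Z: Z wins 5–4.
T vs Z: Z wins 7–2.
No candidate beats all others: Y beats Z beats Q beats Y, a majority cycle.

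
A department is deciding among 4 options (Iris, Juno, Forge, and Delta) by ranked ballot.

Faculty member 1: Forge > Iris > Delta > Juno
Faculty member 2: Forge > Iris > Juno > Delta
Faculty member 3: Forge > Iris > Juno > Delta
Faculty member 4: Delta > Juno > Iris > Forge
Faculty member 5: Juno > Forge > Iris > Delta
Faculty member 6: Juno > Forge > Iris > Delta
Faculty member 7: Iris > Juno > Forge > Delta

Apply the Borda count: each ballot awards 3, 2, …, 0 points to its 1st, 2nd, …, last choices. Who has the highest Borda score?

Borda scores:
  Iris: 2 + 2 + 2 + 1 + 1 + 1 + 3 = 12
  Juno: 0 + 1 + 1 + 2 + 3 + 3 + 2 = 12
  Forge: 3 + 3 + 3 + 0 + 2 + 2 + 1 = 14
  Delta: 1 + 0 + 0 + 3 + 0 + 0 + 0 = 4
Forge has the highest total.

Forge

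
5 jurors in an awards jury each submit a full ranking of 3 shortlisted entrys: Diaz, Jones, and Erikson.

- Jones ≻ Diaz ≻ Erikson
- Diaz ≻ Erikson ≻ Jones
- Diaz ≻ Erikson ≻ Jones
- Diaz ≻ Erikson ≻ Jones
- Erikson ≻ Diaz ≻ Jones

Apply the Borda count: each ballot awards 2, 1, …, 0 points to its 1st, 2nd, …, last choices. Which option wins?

Borda scores:
  Diaz: 1 + 2 + 2 + 2 + 1 = 8
  Jones: 2 + 0 + 0 + 0 + 0 = 2
  Erikson: 0 + 1 + 1 + 1 + 2 = 5
Diaz has the highest total.

Diaz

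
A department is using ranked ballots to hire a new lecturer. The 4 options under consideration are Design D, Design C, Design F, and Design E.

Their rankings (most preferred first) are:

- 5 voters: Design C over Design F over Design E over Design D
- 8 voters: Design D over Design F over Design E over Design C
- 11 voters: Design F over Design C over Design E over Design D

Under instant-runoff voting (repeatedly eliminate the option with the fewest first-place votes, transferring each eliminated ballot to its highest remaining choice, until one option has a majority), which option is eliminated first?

Round 1: Design F 11, Design D 8, Design C 5, Design E 0. Design E has the fewest and is eliminated.
Round 2: Design F 11, Design D 8, Design C 5. Design C has the fewest and is eliminated.
Round 3: Design F 16, Design D 8. Design F has a majority.

Design E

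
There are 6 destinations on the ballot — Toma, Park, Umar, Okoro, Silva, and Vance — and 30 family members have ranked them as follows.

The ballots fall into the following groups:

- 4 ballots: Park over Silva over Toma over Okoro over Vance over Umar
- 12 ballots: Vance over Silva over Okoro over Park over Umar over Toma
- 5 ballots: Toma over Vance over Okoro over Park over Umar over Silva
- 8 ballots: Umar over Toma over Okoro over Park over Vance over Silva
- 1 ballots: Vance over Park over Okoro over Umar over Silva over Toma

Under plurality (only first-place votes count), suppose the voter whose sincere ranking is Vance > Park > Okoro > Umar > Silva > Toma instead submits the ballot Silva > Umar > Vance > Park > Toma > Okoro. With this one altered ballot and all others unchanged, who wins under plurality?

Vance

First-place totals with the altered ballot: Toma 5, Park 4, Umar 8, Okoro 0, Silva 1, Vance 12.
The winner is unchanged: still Vance.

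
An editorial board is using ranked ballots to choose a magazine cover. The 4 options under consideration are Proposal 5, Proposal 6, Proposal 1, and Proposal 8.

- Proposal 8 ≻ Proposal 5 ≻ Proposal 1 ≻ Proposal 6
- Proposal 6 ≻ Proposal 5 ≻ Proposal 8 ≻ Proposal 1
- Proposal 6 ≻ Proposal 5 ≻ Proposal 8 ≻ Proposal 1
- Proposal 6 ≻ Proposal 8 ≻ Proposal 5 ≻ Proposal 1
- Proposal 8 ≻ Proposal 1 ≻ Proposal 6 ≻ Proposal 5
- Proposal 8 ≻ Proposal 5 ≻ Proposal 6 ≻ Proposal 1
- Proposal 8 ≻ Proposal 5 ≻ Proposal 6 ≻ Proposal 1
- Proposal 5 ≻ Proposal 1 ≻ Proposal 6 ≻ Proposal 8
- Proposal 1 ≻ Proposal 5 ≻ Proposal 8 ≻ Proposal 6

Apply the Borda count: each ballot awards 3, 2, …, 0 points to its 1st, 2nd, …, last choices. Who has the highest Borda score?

Borda scores:
  Proposal 5: 2 + 2 + 2 + 1 + 0 + 2 + 2 + 3 + 2 = 16
  Proposal 6: 0 + 3 + 3 + 3 + 1 + 1 + 1 + 1 + 0 = 13
  Proposal 1: 1 + 0 + 0 + 0 + 2 + 0 + 0 + 2 + 3 = 8
  Proposal 8: 3 + 1 + 1 + 2 + 3 + 3 + 3 + 0 + 1 = 17
Proposal 8 has the highest total.

Proposal 8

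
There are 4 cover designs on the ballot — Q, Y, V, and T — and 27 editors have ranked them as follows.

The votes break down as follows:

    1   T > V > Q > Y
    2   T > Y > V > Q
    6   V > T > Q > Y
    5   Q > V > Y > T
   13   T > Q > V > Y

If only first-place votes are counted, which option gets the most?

First-place vote totals:
  Q: 5
  Y: 0
  V: 6
  T: 16
T has the most first-place votes.

T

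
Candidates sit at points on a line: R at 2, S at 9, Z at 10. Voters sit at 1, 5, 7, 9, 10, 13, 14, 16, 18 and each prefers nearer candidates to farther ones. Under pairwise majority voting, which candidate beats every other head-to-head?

Z

With single-peaked preferences on a line, the Condorcet winner is the candidate closest to the median voter.
The median voter (position 10) is closest to Z at 10.
Check: Z vs R — voters closer to Z: 7 of 9.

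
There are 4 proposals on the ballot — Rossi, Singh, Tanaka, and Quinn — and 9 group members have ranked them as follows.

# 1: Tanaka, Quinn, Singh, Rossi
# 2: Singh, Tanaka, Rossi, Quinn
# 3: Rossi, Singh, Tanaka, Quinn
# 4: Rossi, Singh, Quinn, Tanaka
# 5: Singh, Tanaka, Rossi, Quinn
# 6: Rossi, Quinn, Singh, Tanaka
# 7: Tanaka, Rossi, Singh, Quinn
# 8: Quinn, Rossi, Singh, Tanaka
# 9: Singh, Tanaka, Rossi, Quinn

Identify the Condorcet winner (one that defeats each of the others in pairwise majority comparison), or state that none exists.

No Condorcet winner

Head-to-head results (9 voters total):
Rossi vs Singh: Rossi wins 5–4.
Rossi vs Tanaka: Tanaka wins 5–4.
Rossi vs Quinn: Rossi wins 7–2.
Singh vs Tanaka: Singh wins 7–2.
Singh vs Quinn: Singh wins 6–3.
Tanaka vs Quinn: Tanaka wins 6–3.
No candidate beats all others: Rossi beats Singh beats Tanaka beats Rossi, a majority cycle.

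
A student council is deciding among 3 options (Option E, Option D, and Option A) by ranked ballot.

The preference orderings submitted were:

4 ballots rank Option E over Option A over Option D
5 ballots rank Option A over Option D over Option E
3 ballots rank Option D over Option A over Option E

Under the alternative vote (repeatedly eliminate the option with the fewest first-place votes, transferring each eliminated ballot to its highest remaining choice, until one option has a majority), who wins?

Option A

Round 1: Option A 5, Option E 4, Option D 3. Option D has the fewest and is eliminated.
Round 2: Option A 8, Option E 4. Option A has a majority.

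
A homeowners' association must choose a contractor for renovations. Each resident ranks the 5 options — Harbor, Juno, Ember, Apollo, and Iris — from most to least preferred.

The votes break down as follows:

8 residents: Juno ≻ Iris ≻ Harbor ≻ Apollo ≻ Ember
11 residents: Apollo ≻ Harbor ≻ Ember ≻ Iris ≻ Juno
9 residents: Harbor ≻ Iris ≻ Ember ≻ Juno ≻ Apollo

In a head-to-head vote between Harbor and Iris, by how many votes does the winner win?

12

Ballots ranking Harbor above Iris: 11+9 = 20.
Ballots ranking Iris above Harbor: 8.
Harbor wins 20–8, a margin of 12.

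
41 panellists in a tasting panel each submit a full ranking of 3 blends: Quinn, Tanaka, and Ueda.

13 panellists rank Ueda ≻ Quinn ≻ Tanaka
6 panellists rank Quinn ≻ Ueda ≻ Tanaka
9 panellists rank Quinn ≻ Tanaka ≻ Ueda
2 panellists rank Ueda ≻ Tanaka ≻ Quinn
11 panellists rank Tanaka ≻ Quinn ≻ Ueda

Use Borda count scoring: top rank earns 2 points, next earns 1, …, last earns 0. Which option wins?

Borda scores:
  Quinn: 13·1 + 6·2 + 9·2 + 2·0 + 11·1 = 54
  Tanaka: 13·0 + 6·0 + 9·1 + 2·1 + 11·2 = 33
  Ueda: 13·2 + 6·1 + 9·0 + 2·2 + 11·0 = 36
Quinn has the highest total.

Quinn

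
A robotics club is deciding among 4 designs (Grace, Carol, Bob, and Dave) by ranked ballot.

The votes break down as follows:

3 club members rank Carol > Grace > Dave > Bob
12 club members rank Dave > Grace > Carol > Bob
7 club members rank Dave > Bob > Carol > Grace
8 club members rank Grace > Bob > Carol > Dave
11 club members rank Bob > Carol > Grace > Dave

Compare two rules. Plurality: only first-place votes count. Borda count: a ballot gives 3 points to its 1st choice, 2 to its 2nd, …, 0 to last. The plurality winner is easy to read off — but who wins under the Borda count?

Grace

Plurality first-place counts: Grace 8, Carol 3, Bob 11, Dave 19 → Dave.
Borda totals: Grace 65, Carol 58, Bob 63, Dave 60 → Grace.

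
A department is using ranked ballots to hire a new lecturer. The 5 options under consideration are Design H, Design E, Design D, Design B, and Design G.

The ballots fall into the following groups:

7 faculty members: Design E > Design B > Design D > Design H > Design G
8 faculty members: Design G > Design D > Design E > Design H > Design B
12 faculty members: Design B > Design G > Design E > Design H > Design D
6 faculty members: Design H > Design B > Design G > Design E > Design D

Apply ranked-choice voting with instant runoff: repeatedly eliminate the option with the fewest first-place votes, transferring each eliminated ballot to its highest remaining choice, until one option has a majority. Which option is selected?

Round 1: Design B 12, Design G 8, Design E 7, Design H 6, Design D 0. Design D has the fewest and is eliminated.
Round 2: Design B 12, Design G 8, Design E 7, Design H 6. Design H has the fewest and is eliminated.
Round 3: Design B 18, Design G 8, Design E 7. Design B has a majority.

Design B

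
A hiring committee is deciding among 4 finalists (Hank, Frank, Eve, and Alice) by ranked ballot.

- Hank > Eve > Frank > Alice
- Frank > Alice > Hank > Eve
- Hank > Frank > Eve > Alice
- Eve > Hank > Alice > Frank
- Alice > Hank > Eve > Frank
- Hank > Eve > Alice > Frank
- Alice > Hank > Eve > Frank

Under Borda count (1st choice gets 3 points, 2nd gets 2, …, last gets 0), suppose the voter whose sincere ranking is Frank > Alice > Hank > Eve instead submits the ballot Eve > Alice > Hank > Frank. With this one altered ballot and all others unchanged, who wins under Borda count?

Hank

Borda totals with the altered ballot: Hank 16, Frank 3, Eve 13, Alice 10.
The winner is unchanged: still Hank.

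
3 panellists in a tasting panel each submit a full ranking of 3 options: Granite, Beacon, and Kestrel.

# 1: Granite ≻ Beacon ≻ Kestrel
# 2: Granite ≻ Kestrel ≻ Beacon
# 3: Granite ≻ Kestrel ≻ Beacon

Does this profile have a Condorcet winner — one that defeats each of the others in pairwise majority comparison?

Head-to-head results (3 voters total):
Granite vs Beacon: Granite wins 3–0.
Granite vs Kestrel: Granite wins 3–0.
Beacon vs Kestrel: Kestrel wins 2–1.
Granite beats each rival — Beacon (3–0), Kestrel (3–0) — so Granite is the Condorcet winner.

Yes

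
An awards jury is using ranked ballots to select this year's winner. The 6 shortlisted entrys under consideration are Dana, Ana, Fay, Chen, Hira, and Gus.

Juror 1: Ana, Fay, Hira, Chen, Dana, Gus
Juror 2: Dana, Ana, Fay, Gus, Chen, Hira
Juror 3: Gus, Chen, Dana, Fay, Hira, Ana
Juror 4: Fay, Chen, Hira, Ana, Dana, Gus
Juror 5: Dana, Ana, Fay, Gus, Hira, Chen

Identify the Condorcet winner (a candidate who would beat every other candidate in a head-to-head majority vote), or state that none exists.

There is no Condorcet winner

Head-to-head results (5 voters total):
Dana vs Ana: Dana wins 3–2.
Dana vs Fay: Dana wins 3–2.
Dana vs Chen: Chen wins 3–2.
Dana vs Hira: Dana wins 3–2.
Dana vs Gus: Dana wins 4–1.
Ana vs Fay: Ana wins 3–2.
Ana vs Chen: Ana wins 3–2.
Ana vs Hira: Ana wins 3–2.
Ana vs Gus: Ana wins 4–1.
Fay vs Chen: Fay wins 4–1.
Fay vs Hira: Fay wins 5–0.
Fay vs Gus: Fay wins 4–1.
Chen vs Hira: Chen wins 3–2.
Chen vs Gus: Gus wins 3–2.
Hira vs Gus: Gus wins 3–2.
No candidate beats all others: Dana beats Ana beats Chen beats Dana, a majority cycle.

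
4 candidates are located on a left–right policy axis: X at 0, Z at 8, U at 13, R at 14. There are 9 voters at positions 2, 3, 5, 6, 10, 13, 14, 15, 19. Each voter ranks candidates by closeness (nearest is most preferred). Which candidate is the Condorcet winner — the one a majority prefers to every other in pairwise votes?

Z

With single-peaked preferences on a line, the Condorcet winner is the candidate closest to the median voter.
The median voter (position 10) is closest to Z at 8.
Check: Z vs U — voters closer to Z: 5 of 9.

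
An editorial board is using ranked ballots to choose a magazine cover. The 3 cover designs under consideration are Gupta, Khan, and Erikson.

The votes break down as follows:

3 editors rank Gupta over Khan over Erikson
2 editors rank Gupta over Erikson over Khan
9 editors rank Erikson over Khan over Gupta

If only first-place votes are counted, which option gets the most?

First-place vote totals:
  Gupta: 5
  Khan: 0
  Erikson: 9
Erikson has the most first-place votes.

Erikson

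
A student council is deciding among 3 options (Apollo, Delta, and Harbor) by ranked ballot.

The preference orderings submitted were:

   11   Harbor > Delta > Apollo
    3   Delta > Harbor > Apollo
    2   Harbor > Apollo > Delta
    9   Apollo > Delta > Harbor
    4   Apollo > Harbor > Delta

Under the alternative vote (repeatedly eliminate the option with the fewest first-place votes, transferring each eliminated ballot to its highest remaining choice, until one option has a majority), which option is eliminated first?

Round 1: Apollo 13, Harbor 13, Delta 3. Delta has the fewest and is eliminated.
Round 2: Harbor 16, Apollo 13. Harbor has a majority.

Delta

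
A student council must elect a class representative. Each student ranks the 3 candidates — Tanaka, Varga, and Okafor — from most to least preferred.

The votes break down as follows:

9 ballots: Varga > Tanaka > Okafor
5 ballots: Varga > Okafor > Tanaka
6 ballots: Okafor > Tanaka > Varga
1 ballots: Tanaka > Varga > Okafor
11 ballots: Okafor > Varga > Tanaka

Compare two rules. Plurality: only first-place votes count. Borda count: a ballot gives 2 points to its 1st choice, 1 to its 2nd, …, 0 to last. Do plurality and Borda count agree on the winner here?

No

Plurality first-place counts: Tanaka 1, Varga 14, Okafor 17 → Okafor.
Borda totals: Tanaka 17, Varga 40, Okafor 39 → Varga.
The two rules disagree: plurality picks Okafor, Borda picks Varga.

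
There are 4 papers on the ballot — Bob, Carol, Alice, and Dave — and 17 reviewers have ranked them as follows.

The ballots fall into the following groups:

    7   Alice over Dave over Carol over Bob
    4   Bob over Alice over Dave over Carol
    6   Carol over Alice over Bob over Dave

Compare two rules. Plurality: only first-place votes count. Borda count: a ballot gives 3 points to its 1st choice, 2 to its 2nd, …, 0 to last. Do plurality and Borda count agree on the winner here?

Yes

Plurality first-place counts: Bob 4, Carol 6, Alice 7, Dave 0 → Alice.
Borda totals: Bob 18, Carol 25, Alice 41, Dave 18 → Alice.
The two rules agree on Alice.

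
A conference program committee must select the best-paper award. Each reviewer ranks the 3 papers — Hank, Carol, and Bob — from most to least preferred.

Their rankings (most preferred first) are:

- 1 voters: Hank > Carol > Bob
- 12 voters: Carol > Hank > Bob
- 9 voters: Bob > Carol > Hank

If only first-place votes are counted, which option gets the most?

Carol

First-place vote totals:
  Hank: 1
  Carol: 12
  Bob: 9
Carol has the most first-place votes.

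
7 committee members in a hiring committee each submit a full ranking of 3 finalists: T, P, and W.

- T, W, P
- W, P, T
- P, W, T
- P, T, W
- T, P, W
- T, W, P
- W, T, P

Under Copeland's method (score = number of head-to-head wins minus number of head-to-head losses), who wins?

T

Pairwise results:
  T vs P: T wins 4–3.
  T vs W: T wins 4–3.
  P vs W: W wins 4–3.
Copeland scores (wins − losses):
  T: 2 − 0 = 2
  P: 0 − 2 = -2
  W: 1 − 1 = 0
T has the best Copeland score.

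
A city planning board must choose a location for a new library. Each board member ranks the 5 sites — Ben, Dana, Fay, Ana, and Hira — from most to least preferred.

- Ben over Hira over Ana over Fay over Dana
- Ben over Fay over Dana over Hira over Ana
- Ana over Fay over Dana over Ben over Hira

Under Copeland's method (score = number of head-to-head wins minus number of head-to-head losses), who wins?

Pairwise results:
  Ben vs Dana: Ben wins 2–1.
  Ben vs Fay: Ben wins 2–1.
  Ben vs Ana: Ben wins 2–1.
  Ben vs Hira: Ben wins 3–0.
  Dana vs Fay: Fay wins 3–0.
  Dana vs Ana: Ana wins 2–1.
  Dana vs Hira: Dana wins 2–1.
  Fay vs Ana: Ana wins 2–1.
  Fay vs Hira: Fay wins 2–1.
  Ana vs Hira: Hira wins 2–1.
Copeland scores (wins − losses):
  Ben: 4 − 0 = 4
  Dana: 1 − 3 = -2
  Fay: 2 − 2 = 0
  Ana: 2 − 2 = 0
  Hira: 1 − 3 = -2
Ben has the best Copeland score.

Ben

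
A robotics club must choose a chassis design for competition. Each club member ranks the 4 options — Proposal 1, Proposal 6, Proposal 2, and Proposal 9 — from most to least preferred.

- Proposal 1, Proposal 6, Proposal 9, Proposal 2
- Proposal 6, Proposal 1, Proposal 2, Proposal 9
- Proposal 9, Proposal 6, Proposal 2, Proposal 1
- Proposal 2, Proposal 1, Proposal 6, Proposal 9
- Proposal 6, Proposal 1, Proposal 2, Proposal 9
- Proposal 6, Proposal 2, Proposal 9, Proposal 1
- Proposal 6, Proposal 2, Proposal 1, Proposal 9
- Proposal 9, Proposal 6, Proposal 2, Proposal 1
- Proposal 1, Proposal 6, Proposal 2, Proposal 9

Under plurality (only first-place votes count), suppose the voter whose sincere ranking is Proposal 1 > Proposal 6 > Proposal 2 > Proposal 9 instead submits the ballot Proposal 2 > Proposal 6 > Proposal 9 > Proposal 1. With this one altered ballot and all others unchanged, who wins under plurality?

Proposal 6

First-place totals with the altered ballot: Proposal 1 1, Proposal 6 4, Proposal 2 2, Proposal 9 2.
The winner is unchanged: still Proposal 6.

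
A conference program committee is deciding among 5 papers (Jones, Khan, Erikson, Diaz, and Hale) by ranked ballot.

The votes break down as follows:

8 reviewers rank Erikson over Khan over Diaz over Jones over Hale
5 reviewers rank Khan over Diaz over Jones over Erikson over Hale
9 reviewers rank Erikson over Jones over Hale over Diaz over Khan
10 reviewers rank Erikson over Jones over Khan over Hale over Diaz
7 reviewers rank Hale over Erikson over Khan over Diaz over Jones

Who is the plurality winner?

Erikson

First-place vote totals:
  Jones: 0
  Khan: 5
  Erikson: 27
  Diaz: 0
  Hale: 7
Erikson has the most first-place votes.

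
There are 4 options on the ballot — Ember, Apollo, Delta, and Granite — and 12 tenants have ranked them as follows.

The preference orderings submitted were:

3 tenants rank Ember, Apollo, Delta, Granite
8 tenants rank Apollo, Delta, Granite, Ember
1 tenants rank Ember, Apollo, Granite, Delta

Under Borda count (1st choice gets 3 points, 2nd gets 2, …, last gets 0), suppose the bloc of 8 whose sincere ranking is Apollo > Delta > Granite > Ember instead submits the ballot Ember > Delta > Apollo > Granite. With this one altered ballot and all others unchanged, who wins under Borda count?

Borda totals with the altered ballot: Ember 36, Apollo 16, Delta 19, Granite 1.
The switch changes the winner from Apollo to Ember.

Ember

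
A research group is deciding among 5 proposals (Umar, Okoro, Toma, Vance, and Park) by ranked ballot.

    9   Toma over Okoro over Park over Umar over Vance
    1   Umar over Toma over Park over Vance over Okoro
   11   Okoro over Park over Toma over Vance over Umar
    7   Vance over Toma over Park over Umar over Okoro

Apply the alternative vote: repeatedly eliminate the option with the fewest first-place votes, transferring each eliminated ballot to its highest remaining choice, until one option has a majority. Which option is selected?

Round 1: Okoro 11, Toma 9, Vance 7, Umar 1, Park 0. Park has the fewest and is eliminated.
Round 2: Okoro 11, Toma 9, Vance 7, Umar 1. Umar has the fewest and is eliminated.
Round 3: Okoro 11, Toma 10, Vance 7. Vance has the fewest and is eliminated.
Round 4: Toma 17, Okoro 11. Toma has a majority.

Toma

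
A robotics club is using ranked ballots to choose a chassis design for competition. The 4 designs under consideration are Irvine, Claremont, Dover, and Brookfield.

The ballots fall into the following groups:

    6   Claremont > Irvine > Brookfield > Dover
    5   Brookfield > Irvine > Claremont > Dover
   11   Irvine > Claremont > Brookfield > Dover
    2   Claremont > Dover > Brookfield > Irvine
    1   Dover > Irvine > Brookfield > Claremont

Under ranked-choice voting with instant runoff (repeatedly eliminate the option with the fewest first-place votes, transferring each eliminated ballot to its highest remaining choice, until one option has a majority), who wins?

Irvine

Round 1: Irvine 11, Claremont 8, Brookfield 5, Dover 1. Dover has the fewest and is eliminated.
Round 2: Irvine 12, Claremont 8, Brookfield 5. Brookfield has the fewest and is eliminated.
Round 3: Irvine 17, Claremont 8. Irvine has a majority.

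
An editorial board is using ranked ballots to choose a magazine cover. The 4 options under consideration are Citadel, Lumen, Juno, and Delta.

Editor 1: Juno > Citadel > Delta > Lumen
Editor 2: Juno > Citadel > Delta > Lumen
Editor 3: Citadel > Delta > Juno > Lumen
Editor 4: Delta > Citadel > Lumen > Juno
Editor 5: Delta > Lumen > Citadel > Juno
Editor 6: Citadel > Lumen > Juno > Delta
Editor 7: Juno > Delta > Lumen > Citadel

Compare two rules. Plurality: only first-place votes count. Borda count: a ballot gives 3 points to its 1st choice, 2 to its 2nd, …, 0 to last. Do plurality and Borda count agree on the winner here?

Plurality first-place counts: Citadel 2, Lumen 0, Juno 3, Delta 2 → Juno.
Borda totals: Citadel 13, Lumen 6, Juno 11, Delta 12 → Citadel.
The two rules disagree: plurality picks Juno, Borda picks Citadel.

No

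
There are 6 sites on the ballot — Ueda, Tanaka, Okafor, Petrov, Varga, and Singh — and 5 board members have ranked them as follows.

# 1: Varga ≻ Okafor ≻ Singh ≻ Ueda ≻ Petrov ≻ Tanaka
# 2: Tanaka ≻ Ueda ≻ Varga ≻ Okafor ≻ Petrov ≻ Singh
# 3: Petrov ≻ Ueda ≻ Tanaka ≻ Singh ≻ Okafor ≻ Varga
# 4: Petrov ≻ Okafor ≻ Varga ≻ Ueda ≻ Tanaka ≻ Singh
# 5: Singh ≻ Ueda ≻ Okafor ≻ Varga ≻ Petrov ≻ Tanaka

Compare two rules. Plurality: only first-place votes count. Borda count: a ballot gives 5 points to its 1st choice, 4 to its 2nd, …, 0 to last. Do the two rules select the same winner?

Plurality first-place counts: Ueda 0, Tanaka 1, Okafor 0, Petrov 2, Varga 1, Singh 1 → Petrov.
Borda totals: Ueda 16, Tanaka 9, Okafor 14, Petrov 13, Varga 13, Singh 10 → Ueda.
The two rules disagree: plurality picks Petrov, Borda picks Ueda.

No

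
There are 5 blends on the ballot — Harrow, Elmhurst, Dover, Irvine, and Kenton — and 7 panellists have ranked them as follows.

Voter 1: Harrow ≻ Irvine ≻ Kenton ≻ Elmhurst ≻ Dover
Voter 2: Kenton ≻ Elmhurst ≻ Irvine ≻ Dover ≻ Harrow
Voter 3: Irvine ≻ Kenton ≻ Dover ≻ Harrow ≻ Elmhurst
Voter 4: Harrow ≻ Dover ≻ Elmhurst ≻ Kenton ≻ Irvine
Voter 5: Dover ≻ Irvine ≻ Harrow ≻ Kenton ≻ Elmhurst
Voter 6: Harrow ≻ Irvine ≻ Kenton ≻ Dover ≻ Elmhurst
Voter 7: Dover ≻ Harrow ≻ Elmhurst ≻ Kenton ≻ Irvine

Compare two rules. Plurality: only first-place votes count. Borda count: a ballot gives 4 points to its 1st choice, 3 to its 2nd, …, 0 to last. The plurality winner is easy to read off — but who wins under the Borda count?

Plurality first-place counts: Harrow 3, Elmhurst 0, Dover 2, Irvine 1, Kenton 1 → Harrow.
Borda totals: Harrow 18, Elmhurst 8, Dover 15, Irvine 15, Kenton 14 → Harrow.

Harrow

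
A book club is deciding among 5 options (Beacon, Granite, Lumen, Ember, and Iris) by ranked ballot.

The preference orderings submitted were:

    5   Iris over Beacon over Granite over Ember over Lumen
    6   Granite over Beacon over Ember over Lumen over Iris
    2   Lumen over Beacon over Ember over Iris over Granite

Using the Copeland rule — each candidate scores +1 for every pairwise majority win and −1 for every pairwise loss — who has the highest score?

Pairwise results:
  Beacon vs Granite: Beacon wins 7–6.
  Beacon vs Lumen: Beacon wins 11–2.
  Beacon vs Ember: Beacon wins 13–0.
  Beacon vs Iris: Beacon wins 8–5.
  Granite vs Lumen: Granite wins 11–2.
  Granite vs Ember: Granite wins 11–2.
  Granite vs Iris: Iris wins 7–6.
  Lumen vs Ember: Ember wins 11–2.
  Lumen vs Iris: Lumen wins 8–5.
  Ember vs Iris: Ember wins 8–5.
Copeland scores (wins − losses):
  Beacon: 4 − 0 = 4
  Granite: 2 − 2 = 0
  Lumen: 1 − 3 = -2
  Ember: 2 − 2 = 0
  Iris: 1 − 3 = -2
Beacon has the best Copeland score.

Beacon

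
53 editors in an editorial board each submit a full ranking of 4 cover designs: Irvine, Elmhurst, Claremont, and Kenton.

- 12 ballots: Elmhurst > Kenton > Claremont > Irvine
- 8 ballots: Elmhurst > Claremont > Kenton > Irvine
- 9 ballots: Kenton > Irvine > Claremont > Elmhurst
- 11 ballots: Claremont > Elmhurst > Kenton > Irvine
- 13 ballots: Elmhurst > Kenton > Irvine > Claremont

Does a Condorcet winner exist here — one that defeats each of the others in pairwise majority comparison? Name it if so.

Head-to-head results (53 voters total):
Irvine vs Elmhurst: Elmhurst wins 44–9.
Irvine vs Claremont: Claremont wins 31–22.
Irvine vs Kenton: Kenton wins 53–0.
Elmhurst vs Claremont: Elmhurst wins 33–20.
Elmhurst vs Kenton: Elmhurst wins 44–9.
Claremont vs Kenton: Kenton wins 34–19.
Elmhurst beats each rival — Irvine (44–9), Claremont (33–20), Kenton (44–9) — so Elmhurst is the Condorcet winner.

Elmhurst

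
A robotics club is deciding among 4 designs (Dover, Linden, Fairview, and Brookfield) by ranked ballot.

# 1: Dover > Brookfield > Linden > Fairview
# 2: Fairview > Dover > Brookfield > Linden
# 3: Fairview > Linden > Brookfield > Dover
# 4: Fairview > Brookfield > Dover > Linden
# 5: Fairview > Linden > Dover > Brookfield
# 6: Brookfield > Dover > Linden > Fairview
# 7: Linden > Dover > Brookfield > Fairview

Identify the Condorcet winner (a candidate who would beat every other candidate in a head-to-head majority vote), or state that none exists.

Head-to-head results (7 voters total):
Dover vs Linden: Dover wins 4–3.
Dover vs Fairview: Fairview wins 4–3.
Dover vs Brookfield: Dover wins 4–3.
Linden vs Fairview: Fairview wins 4–3.
Linden vs Brookfield: Brookfield wins 4–3.
Fairview vs Brookfield: Fairview wins 4–3.
Fairview beats each rival — Dover (4–3), Linden (4–3), Brookfield (4–3) — so Fairview is the Condorcet winner.

Fairview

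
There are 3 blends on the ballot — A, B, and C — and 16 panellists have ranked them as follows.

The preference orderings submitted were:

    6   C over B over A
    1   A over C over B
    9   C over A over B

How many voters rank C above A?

15

Ballots ranking C above A: 6+9 = 15.
Ballots ranking A above C: 1.
So 15 of 16 voters prefer C to A.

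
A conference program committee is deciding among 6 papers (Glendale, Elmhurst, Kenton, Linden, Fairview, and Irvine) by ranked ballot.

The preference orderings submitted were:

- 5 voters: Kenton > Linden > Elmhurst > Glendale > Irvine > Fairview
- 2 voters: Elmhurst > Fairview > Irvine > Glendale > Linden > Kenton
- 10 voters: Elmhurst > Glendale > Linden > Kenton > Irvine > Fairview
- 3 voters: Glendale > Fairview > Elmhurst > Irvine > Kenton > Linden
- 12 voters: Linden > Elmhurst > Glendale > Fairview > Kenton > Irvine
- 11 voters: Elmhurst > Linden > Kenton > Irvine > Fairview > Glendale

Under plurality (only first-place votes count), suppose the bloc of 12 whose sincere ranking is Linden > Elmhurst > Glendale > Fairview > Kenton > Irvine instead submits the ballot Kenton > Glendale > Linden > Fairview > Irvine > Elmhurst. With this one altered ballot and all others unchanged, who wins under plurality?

Elmhurst

First-place totals with the altered ballot: Glendale 3, Elmhurst 23, Kenton 17, Linden 0, Fairview 0, Irvine 0.
The winner is unchanged: still Elmhurst.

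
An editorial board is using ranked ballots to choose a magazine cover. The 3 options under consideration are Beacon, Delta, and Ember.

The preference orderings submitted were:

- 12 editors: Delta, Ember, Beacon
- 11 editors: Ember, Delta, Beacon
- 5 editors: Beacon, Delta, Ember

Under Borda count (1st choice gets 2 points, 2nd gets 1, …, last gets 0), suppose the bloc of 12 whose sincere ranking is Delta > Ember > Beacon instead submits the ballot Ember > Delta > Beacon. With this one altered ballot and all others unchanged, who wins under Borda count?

Borda totals with the altered ballot: Beacon 10, Delta 28, Ember 46.
The switch changes the winner from Delta to Ember.

Ember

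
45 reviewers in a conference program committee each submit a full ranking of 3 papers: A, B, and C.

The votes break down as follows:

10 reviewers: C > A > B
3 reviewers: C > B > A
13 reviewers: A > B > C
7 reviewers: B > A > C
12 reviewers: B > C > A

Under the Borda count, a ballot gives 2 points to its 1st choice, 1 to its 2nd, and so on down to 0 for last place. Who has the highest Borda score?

Borda scores:
  A: 10·1 + 3·0 + 13·2 + 7·1 + 12·0 = 43
  B: 10·0 + 3·1 + 13·1 + 7·2 + 12·2 = 54
  C: 10·2 + 3·2 + 13·0 + 7·0 + 12·1 = 38
B has the highest total.

B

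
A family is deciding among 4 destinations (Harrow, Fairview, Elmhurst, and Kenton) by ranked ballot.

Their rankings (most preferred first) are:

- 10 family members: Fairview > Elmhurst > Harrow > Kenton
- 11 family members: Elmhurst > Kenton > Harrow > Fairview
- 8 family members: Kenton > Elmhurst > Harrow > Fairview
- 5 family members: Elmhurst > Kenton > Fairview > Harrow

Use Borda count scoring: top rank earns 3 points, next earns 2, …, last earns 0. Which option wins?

Elmhurst

Borda scores:
  Harrow: 10·1 + 11·1 + 8·1 + 5·0 = 29
  Fairview: 10·3 + 11·0 + 8·0 + 5·1 = 35
  Elmhurst: 10·2 + 11·3 + 8·2 + 5·3 = 84
  Kenton: 10·0 + 11·2 + 8·3 + 5·2 = 56
Elmhurst has the highest total.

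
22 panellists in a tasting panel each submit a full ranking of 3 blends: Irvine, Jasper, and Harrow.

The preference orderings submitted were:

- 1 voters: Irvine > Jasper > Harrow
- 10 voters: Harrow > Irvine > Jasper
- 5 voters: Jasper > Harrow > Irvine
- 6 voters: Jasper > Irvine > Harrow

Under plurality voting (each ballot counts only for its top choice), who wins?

Jasper

First-place vote totals:
  Irvine: 1
  Jasper: 11
  Harrow: 10
Jasper has the most first-place votes.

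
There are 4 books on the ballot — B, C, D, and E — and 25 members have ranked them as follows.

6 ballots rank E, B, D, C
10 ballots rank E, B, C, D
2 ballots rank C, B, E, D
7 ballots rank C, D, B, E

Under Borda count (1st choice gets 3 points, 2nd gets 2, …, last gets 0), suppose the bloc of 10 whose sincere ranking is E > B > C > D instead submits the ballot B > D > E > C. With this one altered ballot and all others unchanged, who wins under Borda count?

B

Borda totals with the altered ballot: B 53, C 27, D 40, E 30.
The switch changes the winner from E to B.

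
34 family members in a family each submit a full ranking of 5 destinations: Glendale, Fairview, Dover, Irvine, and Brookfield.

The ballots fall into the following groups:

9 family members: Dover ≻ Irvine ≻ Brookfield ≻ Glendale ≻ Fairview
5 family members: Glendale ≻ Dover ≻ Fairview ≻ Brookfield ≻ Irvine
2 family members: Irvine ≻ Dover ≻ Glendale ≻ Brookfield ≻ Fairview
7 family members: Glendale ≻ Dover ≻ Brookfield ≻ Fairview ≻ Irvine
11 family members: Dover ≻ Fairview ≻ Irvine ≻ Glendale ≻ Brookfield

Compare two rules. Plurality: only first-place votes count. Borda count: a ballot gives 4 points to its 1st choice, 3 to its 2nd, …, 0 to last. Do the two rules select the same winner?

Yes

Plurality first-place counts: Glendale 12, Fairview 0, Dover 20, Irvine 2, Brookfield 0 → Dover.
Borda totals: Glendale 72, Fairview 50, Dover 122, Irvine 57, Brookfield 39 → Dover.
The two rules agree on Dover.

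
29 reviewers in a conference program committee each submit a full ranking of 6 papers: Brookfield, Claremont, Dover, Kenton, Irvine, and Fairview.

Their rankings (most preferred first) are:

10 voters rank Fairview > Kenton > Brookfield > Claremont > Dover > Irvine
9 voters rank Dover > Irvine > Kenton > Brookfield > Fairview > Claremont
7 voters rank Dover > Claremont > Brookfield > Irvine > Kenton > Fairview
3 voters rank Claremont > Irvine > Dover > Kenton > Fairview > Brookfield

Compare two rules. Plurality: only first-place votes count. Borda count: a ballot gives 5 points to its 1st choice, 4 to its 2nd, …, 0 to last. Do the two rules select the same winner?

Plurality first-place counts: Brookfield 0, Claremont 3, Dover 16, Kenton 0, Irvine 0, Fairview 10 → Dover.
Borda totals: Brookfield 69, Claremont 63, Dover 99, Kenton 80, Irvine 62, Fairview 62 → Dover.
The two rules agree on Dover.

Yes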